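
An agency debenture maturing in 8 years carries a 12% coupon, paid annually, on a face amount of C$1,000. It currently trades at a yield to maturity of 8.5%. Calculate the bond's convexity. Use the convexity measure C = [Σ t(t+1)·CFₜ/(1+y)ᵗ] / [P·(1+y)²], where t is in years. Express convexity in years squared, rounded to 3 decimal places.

38.989

With y = 0.085:
  t   CF        PV=CF/(1+0.085)^t    t·PV        t(t+1)·PV
  1       120.00       110.5991       110.5991         221.1982
  2       120.00       101.9346       203.8693         611.6078
  3       120.00        93.9490       281.8469       1,127.3877
  4       120.00        86.5889       346.3557       1,731.7783
  5       120.00        79.8055       399.0273       2,394.1635
  6       120.00        73.5534       441.3205       3,089.2433
  7       120.00        67.7912       474.5381       3,796.3051
  8     1,120.00       583.1498     4,665.1983      41,986.7843
  Σ                  1,197.3714     6,922.7550      54,958.4680
P = 1,197.3714.
Convexity = Σ t(t+1)·PV / [P·(1+y)²] = 54,958.4680 / (1,197.3714 × 1.177225) = 38.98937.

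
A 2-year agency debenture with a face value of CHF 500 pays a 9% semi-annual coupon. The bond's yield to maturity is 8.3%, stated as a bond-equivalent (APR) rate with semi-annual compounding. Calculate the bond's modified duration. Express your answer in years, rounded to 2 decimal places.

1.80 years

Periodic yield y = 0.0415. First find Macaulay duration:
  t   CF        PV=CF/(1+0.0415)^t    t·PV
  1        22.50        21.6035        21.6035
  2        22.50        20.7426        41.4853
  3        22.50        19.9161        59.7484
  4       522.50       444.0677     1,776.2709
  Σ                    506.3299     1,899.1079
P = 506.3299; Macaulay duration = 1,899.1079 / 506.3299 = 3.75073 half-year periods = 1.87537 years.
Modified duration = D_Mac / (1 + y) = 1.87537 / 1.0415 = 1.80064 years.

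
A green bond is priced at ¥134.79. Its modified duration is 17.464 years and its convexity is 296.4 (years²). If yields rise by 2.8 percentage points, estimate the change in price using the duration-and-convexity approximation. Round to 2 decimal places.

-¥50.25

Duration effect: -D_mod·Δy = -17.464 × (+0.028) = -0.488992
Convexity effect: ½·C·(Δy)² = 0.5 × 296.4 × (0.028)² = +0.1161888
ΔP/P ≈ -0.488992 + 0.1161888 = -0.3728032
ΔP ≈ 134.79 × (-0.3728032) = -50.250143328.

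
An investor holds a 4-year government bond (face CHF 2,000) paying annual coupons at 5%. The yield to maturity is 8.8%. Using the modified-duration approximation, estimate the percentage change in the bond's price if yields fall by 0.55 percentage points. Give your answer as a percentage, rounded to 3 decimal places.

Periodic yield y = 0.088. Modified duration first:
  t   CF        PV=CF/(1+0.088)^t    t·PV
  1       100.00        91.9118        91.9118
  2       100.00        84.4777       168.9554
  3       100.00        77.6450       232.9349
  4     2,100.00     1,498.6621     5,994.6482
  Σ                  1,752.6965     6,488.4504
P = 1,752.6965; D_Mac = 3.70198 yrs; D_mod = 3.70198/(1+0.088) = 3.40256 yrs.
ΔP/P ≈ -D_mod · Δy = -3.40256 × (-0.0055) = +0.018714 = +1.8714%.

+1.871%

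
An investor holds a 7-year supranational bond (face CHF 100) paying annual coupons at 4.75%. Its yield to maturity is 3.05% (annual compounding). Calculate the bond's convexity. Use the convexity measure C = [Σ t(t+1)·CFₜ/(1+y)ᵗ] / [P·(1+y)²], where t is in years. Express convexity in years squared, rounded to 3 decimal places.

With y = 0.0305:
  t   CF        PV=CF/(1+0.0305)^t    t·PV        t(t+1)·PV
  1         4.75         4.6094         4.6094           9.2188
  2         4.75         4.4730         8.9460          26.8379
  3         4.75         4.3406        13.0218          52.0872
  4         4.75         4.2121        16.8485          84.2426
  5         4.75         4.0875        20.4373         122.6238
  6         4.75         3.9665        23.7989         166.5923
  7       104.75        84.8825       594.1774       4,753.4189
  Σ                    110.5716       681.8393       5,215.0215
P = 110.5716.
Convexity = Σ t(t+1)·PV / [P·(1+y)²] = 5,215.0215 / (110.5716 × 1.061930) = 44.41367.

44.414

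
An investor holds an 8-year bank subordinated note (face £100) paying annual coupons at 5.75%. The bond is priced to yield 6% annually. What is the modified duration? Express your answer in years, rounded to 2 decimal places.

6.25 years

Periodic yield y = 0.06. First find Macaulay duration:
  t   CF        PV=CF/(1+0.06)^t    t·PV
  1         5.75         5.4245         5.4245
  2         5.75         5.1175        10.2350
  3         5.75         4.8278        14.4834
  4         5.75         4.5545        18.2182
  5         5.75         4.2967        21.4837
  6         5.75         4.0535        24.3211
  7         5.75         3.8241        26.7685
  8       105.75        66.3489       530.7909
  Σ                     98.4476       651.7253
P = 98.4476; Macaulay duration = 651.7253 / 98.4476 = 6.62003 years.
Modified duration = D_Mac / (1 + y) = 6.62003 / 1.06 = 6.24531 years.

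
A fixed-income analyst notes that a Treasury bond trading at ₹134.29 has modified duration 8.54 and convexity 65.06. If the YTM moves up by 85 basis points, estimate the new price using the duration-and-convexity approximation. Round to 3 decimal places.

Duration effect: -D_mod·Δy = -8.54 × (+0.0085) = -0.072590
Convexity effect: ½·C·(Δy)² = 0.5 × 65.06 × (0.0085)² = +0.0023502925
ΔP/P ≈ -0.072590 + 0.0023502925 = -0.0702397075
New price ≈ 134.29 × (1 - 0.0702397075) = 124.857509679825.

₹124.858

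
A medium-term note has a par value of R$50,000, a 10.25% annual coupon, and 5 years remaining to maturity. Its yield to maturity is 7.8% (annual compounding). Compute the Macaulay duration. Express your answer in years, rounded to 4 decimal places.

4.1947 years

Periodic yield y = 0.078. Discount each cash flow and weight by its year:
  t   CF        PV=CF/(1+0.078)^t    t·PV
  1     5,125.00     4,754.1744     4,754.1744
  2     5,125.00     4,410.1803     8,820.3607
  3     5,125.00     4,091.0764    12,273.2291
  4     5,125.00     3,795.0616    15,180.2463
  5    55,125.00    37,866.4680   189,332.3400
  Σ                 54,916.9607   230,360.3505
Price P = Σ PV = 54,916.9607.
Macaulay duration = Σ(t·PV) / P = 230,360.3505 / 54,916.9607 = 4.19470 years.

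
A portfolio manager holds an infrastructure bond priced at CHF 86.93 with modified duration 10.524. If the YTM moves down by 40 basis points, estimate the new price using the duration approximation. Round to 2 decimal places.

CHF 90.59

Duration approximation: ΔP/P ≈ -D_mod · Δy = -10.524 × (-0.004) = +0.042096.
New price ≈ 86.93 × (1 + 0.042096) = 90.58940528.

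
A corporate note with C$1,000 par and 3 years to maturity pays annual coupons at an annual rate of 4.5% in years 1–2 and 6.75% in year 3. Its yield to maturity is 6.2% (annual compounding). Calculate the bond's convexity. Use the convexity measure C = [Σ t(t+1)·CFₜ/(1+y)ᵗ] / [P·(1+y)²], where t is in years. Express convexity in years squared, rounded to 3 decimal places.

With y = 0.062:
  t   CF        PV=CF/(1+0.062)^t    t·PV        t(t+1)·PV
  1        45.00        42.3729        42.3729          84.7458
  2        45.00        39.8991        79.7983         239.3948
  3     1,067.50       891.2393     2,673.7179      10,694.8717
  Σ                    973.5113     2,795.8891      11,019.0123
P = 973.5113.
Convexity = Σ t(t+1)·PV / [P·(1+y)²] = 11,019.0123 / (973.5113 × 1.127844) = 10.03581.

10.036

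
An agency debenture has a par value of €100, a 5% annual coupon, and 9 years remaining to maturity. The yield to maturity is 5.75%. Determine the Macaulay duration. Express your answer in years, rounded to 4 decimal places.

7.4154 years

Periodic yield y = 0.0575. Discount each cash flow and weight by its year:
  t   CF        PV=CF/(1+0.0575)^t    t·PV
  1         5.00         4.7281         4.7281
  2         5.00         4.4710         8.9421
  3         5.00         4.2279        12.6838
  4         5.00         3.9981        15.9922
  5         5.00         3.7807        18.9033
  6         5.00         3.5751        21.4506
  7         5.00         3.3807        23.6649
  8         5.00         3.1969        25.5751
  9       105.00        63.4842       571.3581
  Σ                     94.8428       703.2983
Price P = Σ PV = 94.8428.
Macaulay duration = Σ(t·PV) / P = 703.2983 / 94.8428 = 7.41541 years.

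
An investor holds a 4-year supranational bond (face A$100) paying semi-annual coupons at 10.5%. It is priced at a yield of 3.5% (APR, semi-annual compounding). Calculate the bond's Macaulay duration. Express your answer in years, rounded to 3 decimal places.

3.446 years

Periodic yield y = 0.0175. Discount each cash flow and weight by its period:
  t   CF        PV=CF/(1+0.0175)^t    t·PV
  1         5.25         5.1597         5.1597
  2         5.25         5.0710        10.1419
  3         5.25         4.9837        14.9512
  4         5.25         4.8980        19.5921
  5         5.25         4.8138        24.0690
  6         5.25         4.7310        28.3860
  7         5.25         4.6496        32.5474
  8       105.25        91.6108       732.8865
  Σ                    125.9177       867.7339
Price P = Σ PV = 125.9177.
Macaulay duration = Σ(t·PV) / P = 867.7339 / 125.9177 = 6.89128 half-year periods.
In years: 6.89128 / 2 = 3.44564 years.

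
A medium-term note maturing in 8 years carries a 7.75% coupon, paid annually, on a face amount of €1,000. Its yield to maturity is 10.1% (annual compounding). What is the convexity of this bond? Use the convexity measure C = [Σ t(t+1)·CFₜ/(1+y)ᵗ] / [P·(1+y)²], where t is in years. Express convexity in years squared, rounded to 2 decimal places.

41.18

With y = 0.101:
  t   CF        PV=CF/(1+0.101)^t    t·PV        t(t+1)·PV
  1        77.50        70.3906        70.3906         140.7811
  2        77.50        63.9333       127.8666         383.5997
  3        77.50        58.0684       174.2052         696.8206
  4        77.50        52.7415       210.9660       1,054.8299
  5        77.50        47.9033       239.5163       1,437.0979
  6        77.50        43.5089       261.0532       1,827.3725
  7        77.50        39.5176       276.6231       2,212.9851
  8     1,077.50       499.0209     3,992.1671      35,929.5041
  Σ                    875.0843     5,352.7881      43,682.9910
P = 875.0843.
Convexity = Σ t(t+1)·PV / [P·(1+y)²] = 43,682.9910 / (875.0843 × 1.212201) = 41.18014.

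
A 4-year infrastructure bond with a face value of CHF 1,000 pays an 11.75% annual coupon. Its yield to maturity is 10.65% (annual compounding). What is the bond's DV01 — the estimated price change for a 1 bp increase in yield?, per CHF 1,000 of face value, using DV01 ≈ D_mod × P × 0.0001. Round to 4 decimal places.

CHF 0.3200

Periodic yield y = 0.1065.
  t   CF        PV=CF/(1+0.1065)^t    t·PV
  1       117.50       106.1907       106.1907
  2       117.50        95.9699       191.9398
  3       117.50        86.7328       260.1985
  4     1,117.50       745.4901     2,981.9603
  Σ                  1,034.3835     3,540.2893
P = 1,034.3835; D_Mac = 3.42261 yrs; D_mod = 3.09318 yrs.
DV01 ≈ 3.09318 × 1,034.3835 × 0.0001 = 0.319954.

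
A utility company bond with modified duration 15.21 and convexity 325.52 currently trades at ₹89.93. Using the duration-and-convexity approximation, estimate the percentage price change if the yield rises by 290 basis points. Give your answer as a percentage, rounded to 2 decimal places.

-30.42%

Duration effect: -D_mod·Δy = -15.21 × (+0.029) = -0.441090
Convexity effect: ½·C·(Δy)² = 0.5 × 325.52 × (0.029)² = +0.13688116
ΔP/P ≈ -0.441090 + 0.13688116 = -0.30420884
= -30.420884%.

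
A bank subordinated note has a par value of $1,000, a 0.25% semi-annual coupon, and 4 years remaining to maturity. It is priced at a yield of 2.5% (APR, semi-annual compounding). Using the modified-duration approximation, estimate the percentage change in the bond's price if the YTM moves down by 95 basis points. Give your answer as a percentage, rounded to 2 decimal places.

Periodic yield y = 0.0125. Modified duration first:
  t   CF        PV=CF/(1+0.0125)^t    t·PV
  1         1.25         1.2346         1.2346
  2         1.25         1.2193         2.4387
  3         1.25         1.2043         3.6128
  4         1.25         1.1894         4.7576
  5         1.25         1.1747         5.8736
  6         1.25         1.1602         6.9613
  7         1.25         1.1459         8.0213
  8     1,001.25       906.5302     7,252.2416
  Σ                    914.8586     7,285.1414
P = 914.8586; D_Mac = 7.96313 half-year periods = 3.98157 yrs; D_mod = 3.98157/(1+0.0125) = 3.93241 yrs.
ΔP/P ≈ -D_mod · Δy = -3.93241 × (-0.0095) = +0.037358 = +3.7358%.

+3.74%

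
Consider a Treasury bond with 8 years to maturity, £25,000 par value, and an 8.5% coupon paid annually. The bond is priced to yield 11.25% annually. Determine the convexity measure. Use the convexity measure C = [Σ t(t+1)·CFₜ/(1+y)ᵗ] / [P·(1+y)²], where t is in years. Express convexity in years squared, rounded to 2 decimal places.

38.86

With y = 0.1125:
  t   CF        PV=CF/(1+0.1125)^t    t·PV        t(t+1)·PV
  1     2,125.00     1,910.1124     1,910.1124       3,820.2247
  2     2,125.00     1,716.9549     3,433.9099      10,301.7296
  3     2,125.00     1,543.3303     4,629.9908      18,519.9633
  4     2,125.00     1,387.2632     5,549.0527      27,745.2634
  5     2,125.00     1,246.9781     6,234.8906      37,409.3438
  6     2,125.00     1,120.8792     6,725.2753      47,076.9271
  7     2,125.00     1,007.5319     7,052.7232      56,421.7853
  8    27,125.00    11,560.3129    92,482.5033     832,342.5297
  Σ                 21,493.3629   128,018.4581   1,033,637.7668
P = 21,493.3629.
Convexity = Σ t(t+1)·PV / [P·(1+y)²] = 1,033,637.7668 / (21,493.3629 × 1.237656) = 38.85653.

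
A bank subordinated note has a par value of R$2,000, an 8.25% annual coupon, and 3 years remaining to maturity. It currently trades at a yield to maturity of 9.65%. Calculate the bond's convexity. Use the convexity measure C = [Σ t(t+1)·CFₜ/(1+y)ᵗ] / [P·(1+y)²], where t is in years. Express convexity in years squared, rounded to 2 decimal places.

With y = 0.0965:
  t   CF        PV=CF/(1+0.0965)^t    t·PV        t(t+1)·PV
  1       165.00       150.4788       150.4788         300.9576
  2       165.00       137.2356       274.4711         823.4134
  3     2,165.00     1,642.2225     4,926.6674      19,706.6698
  Σ                  1,929.9368     5,351.6174      20,831.0407
P = 1,929.9368.
Convexity = Σ t(t+1)·PV / [P·(1+y)²] = 20,831.0407 / (1,929.9368 × 1.202312) = 8.97740.

8.98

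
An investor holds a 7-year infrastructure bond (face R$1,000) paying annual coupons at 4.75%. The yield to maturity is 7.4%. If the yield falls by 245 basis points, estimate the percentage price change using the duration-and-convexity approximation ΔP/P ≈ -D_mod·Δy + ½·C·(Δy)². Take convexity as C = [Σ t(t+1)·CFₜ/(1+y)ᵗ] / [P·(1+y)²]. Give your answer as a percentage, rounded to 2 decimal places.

With y = 0.074:
  t   CF        PV=CF/(1+0.074)^t    t·PV        t(t+1)·PV
  1        47.50        44.2272        44.2272          88.4544
  2        47.50        41.1799        82.3598         247.0793
  3        47.50        38.3425       115.0276         460.1104
  4        47.50        35.7007       142.8027         714.0136
  5        47.50        33.2409       166.2043         997.2257
  6        47.50        30.9505       185.7031       1,299.9218
  7     1,047.50       635.5124     4,448.5871      35,588.6971
  Σ                    859.1541     5,184.9118      39,395.5022
P = 859.1541; D_Mac = 6.03490 yrs; D_mod = 5.61909 yrs; C = 39.75273.
Duration effect: -5.61909 × (-0.0245) = +0.137668
Convexity effect: 0.5 × 39.75273 × (-0.0245)² = +0.0119308
ΔP/P ≈ +0.137668 + 0.0119308 = +0.149599 = +14.9599%.

+14.96%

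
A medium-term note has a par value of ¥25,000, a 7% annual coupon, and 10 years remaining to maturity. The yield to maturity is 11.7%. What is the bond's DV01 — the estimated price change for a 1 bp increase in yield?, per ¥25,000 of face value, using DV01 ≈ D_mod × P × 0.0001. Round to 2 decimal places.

¥11.53

Periodic yield y = 0.117.
  t   CF        PV=CF/(1+0.117)^t    t·PV
  1     1,750.00     1,566.6965     1,566.6965
  2     1,750.00     1,402.5931     2,805.1862
  3     1,750.00     1,255.6787     3,767.0361
  4     1,750.00     1,124.1528     4,496.6113
  5     1,750.00     1,006.4036     5,032.0180
  6     1,750.00       900.9880     5,405.9280
  7     1,750.00       806.6142     5,646.2991
  8     1,750.00       722.1255     5,777.0038
  9     1,750.00       646.4865     5,818.3789
  10   26,750.00     8,846.9191    88,469.1909
  Σ                 18,278.6580   128,784.3488
P = 18,278.6580; D_Mac = 7.04561 yrs; D_mod = 6.30762 yrs.
DV01 ≈ 6.30762 × 18,278.6580 × 0.0001 = 11.529485.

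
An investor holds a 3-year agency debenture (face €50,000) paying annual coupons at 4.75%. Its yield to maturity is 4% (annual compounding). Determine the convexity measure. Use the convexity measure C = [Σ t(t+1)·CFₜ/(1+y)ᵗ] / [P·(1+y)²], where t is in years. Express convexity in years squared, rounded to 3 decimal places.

With y = 0.04:
  t   CF        PV=CF/(1+0.04)^t    t·PV        t(t+1)·PV
  1     2,375.00     2,283.6538     2,283.6538       4,567.3077
  2     2,375.00     2,195.8210     4,391.6420      13,174.9260
  3    52,375.00    46,561.1843   139,683.5529     558,734.2114
  Σ                 51,040.6591   146,358.8487     576,476.4452
P = 51,040.6591.
Convexity = Σ t(t+1)·PV / [P·(1+y)²] = 576,476.4452 / (51,040.6591 × 1.081600) = 10.44236.

10.442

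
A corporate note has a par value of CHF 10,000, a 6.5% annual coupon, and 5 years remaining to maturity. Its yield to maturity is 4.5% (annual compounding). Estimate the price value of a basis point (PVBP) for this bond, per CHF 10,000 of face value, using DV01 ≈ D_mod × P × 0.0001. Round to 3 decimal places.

Periodic yield y = 0.045.
  t   CF        PV=CF/(1+0.045)^t    t·PV
  1       650.00       622.0096       622.0096
  2       650.00       595.2245     1,190.4489
  3       650.00       569.5928     1,708.7784
  4       650.00       545.0649     2,180.2595
  5    10,650.00     8,546.1036    42,730.5182
  Σ                 10,877.9953    48,432.0146
P = 10,877.9953; D_Mac = 4.45229 yrs; D_mod = 4.26057 yrs.
DV01 ≈ 4.26057 × 10,877.9953 × 0.0001 = 4.634643.

CHF 4.635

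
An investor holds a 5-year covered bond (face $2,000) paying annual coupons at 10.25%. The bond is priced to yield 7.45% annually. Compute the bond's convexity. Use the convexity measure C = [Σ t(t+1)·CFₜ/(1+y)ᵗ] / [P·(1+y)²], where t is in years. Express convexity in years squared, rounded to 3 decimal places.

20.494

With y = 0.0745:
  t   CF        PV=CF/(1+0.0745)^t    t·PV        t(t+1)·PV
  1       205.00       190.7864       190.7864         381.5728
  2       205.00       177.5583       355.1166       1,065.3499
  3       205.00       165.2474       495.7422       1,982.9686
  4       205.00       153.7900       615.1601       3,075.8006
  5     2,205.00     1,539.4887     7,697.4433      46,184.6598
  Σ                  2,226.8708     9,354.2486      52,690.3518
P = 2,226.8708.
Convexity = Σ t(t+1)·PV / [P·(1+y)²] = 52,690.3518 / (2,226.8708 × 1.154550) = 20.49384.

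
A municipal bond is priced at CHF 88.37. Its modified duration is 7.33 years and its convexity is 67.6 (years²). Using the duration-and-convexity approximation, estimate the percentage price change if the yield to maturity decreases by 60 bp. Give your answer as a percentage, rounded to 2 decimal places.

Duration effect: -D_mod·Δy = -7.33 × (-0.006) = +0.043980
Convexity effect: ½·C·(Δy)² = 0.5 × 67.6 × (-0.006)² = +0.0012168
ΔP/P ≈ +0.043980 + 0.0012168 = +0.0451968
= +4.51968%.

+4.52%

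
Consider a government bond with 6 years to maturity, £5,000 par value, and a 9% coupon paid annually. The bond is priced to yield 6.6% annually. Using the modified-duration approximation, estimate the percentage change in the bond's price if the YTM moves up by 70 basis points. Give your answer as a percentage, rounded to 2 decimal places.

-3.25%

Periodic yield y = 0.066. Modified duration first:
  t   CF        PV=CF/(1+0.066)^t    t·PV
  1       450.00       422.1388       422.1388
  2       450.00       396.0027       792.0053
  3       450.00       371.4847     1,114.4540
  4       450.00       348.4847     1,393.9387
  5       450.00       326.9087     1,634.5435
  6     5,450.00     3,714.0973    22,284.5837
  Σ                  5,579.1168    27,641.6641
P = 5,579.1168; D_Mac = 4.95449 yrs; D_mod = 4.95449/(1+0.066) = 4.64774 yrs.
ΔP/P ≈ -D_mod · Δy = -4.64774 × (+0.007) = -0.032534 = -3.2534%.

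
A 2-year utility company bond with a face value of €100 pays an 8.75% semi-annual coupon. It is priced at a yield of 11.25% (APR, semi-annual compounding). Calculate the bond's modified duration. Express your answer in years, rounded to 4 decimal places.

Periodic yield y = 0.05625. First find Macaulay duration:
  t   CF        PV=CF/(1+0.05625)^t    t·PV
  1        4.375         4.1420         4.1420
  2        4.375         3.9214         7.8429
  3        4.375         3.7126        11.1378
  4      104.375        83.8551       335.4205
  Σ                     95.6312       358.5432
P = 95.6312; Macaulay duration = 358.5432 / 95.6312 = 3.74923 half-year periods = 1.87461 years.
Modified duration = D_Mac / (1 + y) = 1.87461 / 1.05625 = 1.77478 years.

1.7748 years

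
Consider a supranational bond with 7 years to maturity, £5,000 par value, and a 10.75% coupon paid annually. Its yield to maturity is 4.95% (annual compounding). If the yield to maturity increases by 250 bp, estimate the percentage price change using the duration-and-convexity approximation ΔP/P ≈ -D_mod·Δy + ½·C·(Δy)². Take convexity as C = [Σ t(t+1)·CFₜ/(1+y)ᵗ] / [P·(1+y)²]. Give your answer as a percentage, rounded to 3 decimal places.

With y = 0.0495:
  t   CF        PV=CF/(1+0.0495)^t    t·PV        t(t+1)·PV
  1       537.50       512.1486       512.1486       1,024.2973
  2       537.50       487.9930       975.9860       2,927.9579
  3       537.50       464.9766     1,394.9299       5,579.7197
  4       537.50       443.0459     1,772.1835       8,860.9175
  5       537.50       422.1495     2,110.7474      12,664.4843
  6       537.50       402.2387     2,413.4320      16,894.0238
  7     5,537.50     3,948.5409    27,639.7862     221,118.2893
  Σ                  6,681.0932    36,819.2136     269,069.6898
P = 6,681.0932; D_Mac = 5.51096 yrs; D_mod = 5.25103 yrs; C = 36.56389.
Duration effect: -5.25103 × (+0.025) = -0.131276
Convexity effect: 0.5 × 36.56389 × (0.025)² = +0.0114262
ΔP/P ≈ -0.131276 + 0.0114262 = -0.119850 = -11.9850%.

-11.985%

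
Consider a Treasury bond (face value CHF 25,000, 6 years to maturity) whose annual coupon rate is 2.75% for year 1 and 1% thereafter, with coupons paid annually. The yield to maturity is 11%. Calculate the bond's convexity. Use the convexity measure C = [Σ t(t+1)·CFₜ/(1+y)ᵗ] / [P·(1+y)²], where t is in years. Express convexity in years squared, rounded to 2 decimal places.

31.73

With y = 0.11:
  t   CF        PV=CF/(1+0.11)^t    t·PV        t(t+1)·PV
  1       687.50       619.3694       619.3694       1,238.7387
  2       250.00       202.9056       405.8112       1,217.4336
  3       250.00       182.7978       548.3935       2,193.5741
  4       250.00       164.6827       658.7310       3,293.6549
  5       250.00       148.3628       741.8142       4,450.8850
  6    25,250.00    13,499.6811    80,998.0867     566,986.6067
  Σ                 14,817.7995    83,972.2059     579,380.8930
P = 14,817.7995.
Convexity = Σ t(t+1)·PV / [P·(1+y)²] = 579,380.8930 / (14,817.7995 × 1.232100) = 31.73471.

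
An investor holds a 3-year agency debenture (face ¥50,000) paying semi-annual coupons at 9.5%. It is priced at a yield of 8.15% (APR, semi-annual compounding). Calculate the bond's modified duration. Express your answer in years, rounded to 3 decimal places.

Periodic yield y = 0.04075. First find Macaulay duration:
  t   CF        PV=CF/(1+0.04075)^t    t·PV
  1     2,375.00     2,282.0082     2,282.0082
  2     2,375.00     2,192.6574     4,385.3148
  3     2,375.00     2,106.8051     6,320.4152
  4     2,375.00     2,024.3143     8,097.2571
  5     2,375.00     1,945.0533     9,725.2667
  6    52,375.00    41,214.0714   247,284.4281
  Σ                 51,764.9096   278,094.6900
P = 51,764.9096; Macaulay duration = 278,094.6900 / 51,764.9096 = 5.37226 half-year periods = 2.68613 years.
Modified duration = D_Mac / (1 + y) = 2.68613 / 1.04075 = 2.58096 years.

2.581 years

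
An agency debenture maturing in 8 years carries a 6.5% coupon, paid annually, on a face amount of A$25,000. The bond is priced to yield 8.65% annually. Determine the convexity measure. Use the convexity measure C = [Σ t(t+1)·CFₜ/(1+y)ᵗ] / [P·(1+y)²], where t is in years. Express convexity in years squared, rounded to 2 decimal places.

44.75

With y = 0.0865:
  t   CF        PV=CF/(1+0.0865)^t    t·PV        t(t+1)·PV
  1     1,625.00     1,495.6282     1,495.6282       2,991.2563
  2     1,625.00     1,376.5561     2,753.1121       8,259.3364
  3     1,625.00     1,266.9637     3,800.8911      15,203.5644
  4     1,625.00     1,166.0964     4,664.3855      23,321.9274
  5     1,625.00     1,073.2594     5,366.2971      32,197.7828
  6     1,625.00       987.8136     5,926.8813      41,488.1693
  7     1,625.00       909.1703     6,364.1923      50,913.5380
  8    26,625.00    13,710.4520   109,683.6156     987,152.5407
  Σ                 21,985.9396   140,055.0032   1,161,528.1154
P = 21,985.9396.
Convexity = Σ t(t+1)·PV / [P·(1+y)²] = 1,161,528.1154 / (21,985.9396 × 1.180482) = 44.75332.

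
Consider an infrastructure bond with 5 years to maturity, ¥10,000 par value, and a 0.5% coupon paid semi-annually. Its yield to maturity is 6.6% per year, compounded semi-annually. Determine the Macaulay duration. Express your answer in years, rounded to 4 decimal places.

4.9327 years

Periodic yield y = 0.033. Discount each cash flow and weight by its period:
  t   CF        PV=CF/(1+0.033)^t    t·PV
  1        25.00        24.2014        24.2014
  2        25.00        23.4282        46.8564
  3        25.00        22.6798        68.0394
  4        25.00        21.9553        87.8211
  5        25.00        21.2539       106.2694
  6        25.00        20.5749       123.4495
  7        25.00        19.9176       139.4234
  8        25.00        19.2813       154.2508
  9        25.00        18.6654       167.9885
  10   10,025.00     7,245.7136    72,457.1364
  Σ                  7,437.6715    73,375.4363
Price P = Σ PV = 7,437.6715.
Macaulay duration = Σ(t·PV) / P = 73,375.4363 / 7,437.6715 = 9.86538 half-year periods.
In years: 9.86538 / 2 = 4.93269 years.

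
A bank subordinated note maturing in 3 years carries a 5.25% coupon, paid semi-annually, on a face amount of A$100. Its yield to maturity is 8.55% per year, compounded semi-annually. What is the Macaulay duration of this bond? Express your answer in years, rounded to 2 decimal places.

Periodic yield y = 0.04275. Discount each cash flow and weight by its period:
  t   CF        PV=CF/(1+0.04275)^t    t·PV
  1        2.625         2.5174         2.5174
  2        2.625         2.4142         4.8284
  3        2.625         2.3152         6.9456
  4        2.625         2.2203         8.8811
  5        2.625         2.1293        10.6463
  6      102.625        79.8311       478.9865
  Σ                     91.4274       512.8052
Price P = Σ PV = 91.4274.
Macaulay duration = Σ(t·PV) / P = 512.8052 / 91.4274 = 5.60888 half-year periods.
In years: 5.60888 / 2 = 2.80444 years.

2.80 years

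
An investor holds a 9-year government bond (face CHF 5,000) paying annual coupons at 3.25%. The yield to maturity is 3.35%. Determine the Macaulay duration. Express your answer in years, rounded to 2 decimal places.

7.94 years

Periodic yield y = 0.0335. Discount each cash flow and weight by its year:
  t   CF        PV=CF/(1+0.0335)^t    t·PV
  1       162.50       157.2327       157.2327
  2       162.50       152.1361       304.2723
  3       162.50       147.2048       441.6144
  4       162.50       142.4333       569.7331
  5       162.50       137.8164       689.0821
  6       162.50       133.3492       800.0953
  7       162.50       129.0268       903.1877
  8       162.50       124.8445       998.7562
  9     5,162.50     3,837.6533    34,538.8796
  Σ                  4,961.6972    39,402.8534
Price P = Σ PV = 4,961.6972.
Macaulay duration = Σ(t·PV) / P = 39,402.8534 / 4,961.6972 = 7.94141 years.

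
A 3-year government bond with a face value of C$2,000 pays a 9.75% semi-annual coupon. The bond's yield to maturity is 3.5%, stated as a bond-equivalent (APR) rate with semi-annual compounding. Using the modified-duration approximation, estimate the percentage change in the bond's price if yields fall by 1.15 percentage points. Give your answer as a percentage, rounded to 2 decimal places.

Periodic yield y = 0.0175. Modified duration first:
  t   CF        PV=CF/(1+0.0175)^t    t·PV
  1        97.50        95.8231        95.8231
  2        97.50        94.1750       188.3501
  3        97.50        92.5553       277.6659
  4        97.50        90.9635       363.8538
  5        97.50        89.3990       446.9949
  6     2,097.50     1,890.1465    11,340.8789
  Σ                  2,353.0624    12,713.5667
P = 2,353.0624; D_Mac = 5.40299 half-year periods = 2.70149 yrs; D_mod = 2.70149/(1+0.0175) = 2.65503 yrs.
ΔP/P ≈ -D_mod · Δy = -2.65503 × (-0.0115) = +0.030533 = +3.0533%.

+3.05%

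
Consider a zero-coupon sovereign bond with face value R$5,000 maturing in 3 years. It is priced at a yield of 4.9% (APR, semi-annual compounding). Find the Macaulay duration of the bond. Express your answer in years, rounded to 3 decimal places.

A zero-coupon bond has a single cash flow at maturity, so its Macaulay duration equals its maturity: 3 years.
(Equivalently: 6 semi-annual periods ÷ 2 = 3 years.)

3.000 years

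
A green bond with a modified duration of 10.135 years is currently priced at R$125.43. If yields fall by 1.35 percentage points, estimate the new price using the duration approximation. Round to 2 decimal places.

Duration approximation: ΔP/P ≈ -D_mod · Δy = -10.135 × (-0.0135) = +0.1368225.
New price ≈ 125.43 × (1 + 0.1368225) = 142.591646175.

R$142.59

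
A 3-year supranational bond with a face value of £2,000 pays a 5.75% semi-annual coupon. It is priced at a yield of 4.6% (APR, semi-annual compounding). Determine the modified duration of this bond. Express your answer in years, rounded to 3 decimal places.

Periodic yield y = 0.023. First find Macaulay duration:
  t   CF        PV=CF/(1+0.023)^t    t·PV
  1        57.50        56.2072        56.2072
  2        57.50        54.9435       109.8871
  3        57.50        53.7082       161.1247
  4        57.50        52.5007       210.0029
  5        57.50        51.3204       256.6018
  6     2,057.50     1,795.0892    10,770.5354
  Σ                  2,063.7693    11,564.3591
P = 2,063.7693; Macaulay duration = 11,564.3591 / 2,063.7693 = 5.60351 half-year periods = 2.80176 years.
Modified duration = D_Mac / (1 + y) = 2.80176 / 1.023 = 2.73877 years.

2.739 years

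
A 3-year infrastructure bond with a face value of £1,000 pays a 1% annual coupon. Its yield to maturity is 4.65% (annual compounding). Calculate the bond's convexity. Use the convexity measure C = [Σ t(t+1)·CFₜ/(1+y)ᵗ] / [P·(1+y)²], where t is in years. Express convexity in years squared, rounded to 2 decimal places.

10.80

With y = 0.0465:
  t   CF        PV=CF/(1+0.0465)^t    t·PV        t(t+1)·PV
  1        10.00         9.5557         9.5557          19.1113
  2        10.00         9.1311        18.2621          54.7864
  3     1,010.00       881.2592     2,643.7777      10,575.1107
  Σ                    899.9460     2,671.5955      10,649.0084
P = 899.9460.
Convexity = Σ t(t+1)·PV / [P·(1+y)²] = 10,649.0084 / (899.9460 × 1.095162) = 10.80474.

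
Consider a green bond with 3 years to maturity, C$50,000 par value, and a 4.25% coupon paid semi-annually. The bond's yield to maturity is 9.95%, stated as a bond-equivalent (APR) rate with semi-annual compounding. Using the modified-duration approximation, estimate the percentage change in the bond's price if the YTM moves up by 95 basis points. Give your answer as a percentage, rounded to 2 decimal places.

-2.56%

Periodic yield y = 0.04975. Modified duration first:
  t   CF        PV=CF/(1+0.04975)^t    t·PV
  1     1,062.50     1,012.1457     1,012.1457
  2     1,062.50       964.1779     1,928.3558
  3     1,062.50       918.4834     2,755.4501
  4     1,062.50       874.9544     3,499.8175
  5     1,062.50       833.4883     4,167.4416
  6    51,062.50    38,158.1028   228,948.6170
  Σ                 42,761.3525   242,311.8277
P = 42,761.3525; D_Mac = 5.66661 half-year periods = 2.83330 yrs; D_mod = 2.83330/(1+0.04975) = 2.69903 yrs.
ΔP/P ≈ -D_mod · Δy = -2.69903 × (+0.0095) = -0.025641 = -2.5641%.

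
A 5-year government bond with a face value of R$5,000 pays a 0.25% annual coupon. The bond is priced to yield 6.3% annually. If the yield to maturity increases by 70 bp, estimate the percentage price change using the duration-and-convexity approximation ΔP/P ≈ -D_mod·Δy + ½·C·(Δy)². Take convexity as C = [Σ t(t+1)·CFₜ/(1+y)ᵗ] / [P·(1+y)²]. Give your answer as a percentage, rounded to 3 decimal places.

With y = 0.063:
  t   CF        PV=CF/(1+0.063)^t    t·PV        t(t+1)·PV
  1        12.50        11.7592        11.7592          23.5183
  2        12.50        11.0623        22.1245          66.3735
  3        12.50        10.4066        31.2199         124.8796
  4        12.50         9.7899        39.1595         195.7974
  5     5,012.50     3,693.0745    18,465.3723     110,792.2335
  Σ                  3,736.0924    18,569.6353     111,202.8024
P = 3,736.0924; D_Mac = 4.97034 yrs; D_mod = 4.67576 yrs; C = 26.34096.
Duration effect: -4.67576 × (+0.007) = -0.032730
Convexity effect: 0.5 × 26.34096 × (0.007)² = +0.0006454
ΔP/P ≈ -0.032730 + 0.0006454 = -0.032085 = -3.2085%.

-3.208%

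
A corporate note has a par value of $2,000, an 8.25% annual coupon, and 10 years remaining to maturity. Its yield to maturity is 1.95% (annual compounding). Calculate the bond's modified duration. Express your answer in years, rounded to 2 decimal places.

Periodic yield y = 0.0195. First find Macaulay duration:
  t   CF        PV=CF/(1+0.0195)^t    t·PV
  1       165.00       161.8440       161.8440
  2       165.00       158.7484       317.4969
  3       165.00       155.7121       467.1362
  4       165.00       152.7338       610.9350
  5       165.00       149.8124       749.0621
  6       165.00       146.9469       881.6817
  7       165.00       144.1363     1,008.9540
  8       165.00       141.3794     1,131.0351
  9       165.00       138.6752     1,248.0770
  10    2,165.00     1,784.7837    17,847.8374
  Σ                  3,134.7723    24,424.0594
P = 3,134.7723; Macaulay duration = 24,424.0594 / 3,134.7723 = 7.79133 years.
Modified duration = D_Mac / (1 + y) = 7.79133 / 1.0195 = 7.64231 years.

7.64 years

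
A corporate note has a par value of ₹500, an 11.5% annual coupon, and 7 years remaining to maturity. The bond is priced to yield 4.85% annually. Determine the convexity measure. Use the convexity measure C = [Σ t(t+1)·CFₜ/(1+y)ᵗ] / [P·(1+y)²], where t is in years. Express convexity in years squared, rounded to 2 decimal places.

With y = 0.0485:
  t   CF        PV=CF/(1+0.0485)^t    t·PV        t(t+1)·PV
  1        57.50        54.8402        54.8402         109.6805
  2        57.50        52.3035       104.6071         313.8212
  3        57.50        49.8841       149.6524         598.6098
  4        57.50        47.5767       190.3067         951.5335
  5        57.50        45.3759       226.8797       1,361.2783
  6        57.50        43.2770       259.6621       1,817.6344
  7       557.50       400.1896     2,801.3274      22,410.6191
  Σ                    693.4472     3,787.2756      27,563.1768
P = 693.4472.
Convexity = Σ t(t+1)·PV / [P·(1+y)²] = 27,563.1768 / (693.4472 × 1.099352) = 36.15589.

36.16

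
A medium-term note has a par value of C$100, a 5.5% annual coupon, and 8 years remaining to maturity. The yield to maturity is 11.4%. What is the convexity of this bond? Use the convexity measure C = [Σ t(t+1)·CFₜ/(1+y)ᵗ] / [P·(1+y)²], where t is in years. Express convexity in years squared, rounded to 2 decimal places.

42.78

With y = 0.114:
  t   CF        PV=CF/(1+0.114)^t    t·PV        t(t+1)·PV
  1         5.50         4.9372         4.9372           9.8743
  2         5.50         4.4319         8.8638          26.5915
  3         5.50         3.9784        11.9352          47.7407
  4         5.50         3.5713        14.2851          71.4253
  5         5.50         3.2058        16.0290          96.1741
  6         5.50         2.8777        17.2664         120.8651
  7         5.50         2.5832        18.0827         144.6620
  8       105.50        44.4806       355.8450       3,202.6054
  Σ                     70.0662       447.2445       3,719.9383
P = 70.0662.
Convexity = Σ t(t+1)·PV / [P·(1+y)²] = 3,719.9383 / (70.0662 × 1.240996) = 42.78160.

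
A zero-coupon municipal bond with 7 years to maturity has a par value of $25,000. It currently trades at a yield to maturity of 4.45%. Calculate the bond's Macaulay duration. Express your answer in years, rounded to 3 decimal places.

7.000 years

A zero-coupon bond has a single cash flow at maturity, so its Macaulay duration equals its maturity: 7 years.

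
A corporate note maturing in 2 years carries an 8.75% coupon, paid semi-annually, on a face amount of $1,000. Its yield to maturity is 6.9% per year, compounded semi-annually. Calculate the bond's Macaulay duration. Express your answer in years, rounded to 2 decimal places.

1.88 years

Periodic yield y = 0.0345. Discount each cash flow and weight by its period:
  t   CF        PV=CF/(1+0.0345)^t    t·PV
  1        43.75        42.2910        42.2910
  2        43.75        40.8806        81.7612
  3        43.75        39.5172       118.5517
  4     1,043.75       911.3276     3,645.3103
  Σ                  1,034.0163     3,887.9141
Price P = Σ PV = 1,034.0163.
Macaulay duration = Σ(t·PV) / P = 3,887.9141 / 1,034.0163 = 3.76001 half-year periods.
In years: 3.76001 / 2 = 1.88001 years.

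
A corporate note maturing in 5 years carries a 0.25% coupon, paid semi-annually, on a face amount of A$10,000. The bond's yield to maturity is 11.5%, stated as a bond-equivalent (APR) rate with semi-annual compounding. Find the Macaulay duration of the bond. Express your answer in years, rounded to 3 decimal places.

Periodic yield y = 0.0575. Discount each cash flow and weight by its period:
  t   CF        PV=CF/(1+0.0575)^t    t·PV
  1        12.50        11.8203        11.8203
  2        12.50        11.1776        22.3552
  3        12.50        10.5699        31.7096
  4        12.50         9.9951        39.9805
  5        12.50         9.4517        47.2583
  6        12.50         8.9377        53.6264
  7        12.50         8.4518        59.1624
  8        12.50         7.9922        63.9377
  9        12.50         7.5576        68.0188
  10   10,012.50     5,724.5159    57,245.1593
  Σ                  5,810.4699    57,643.0286
Price P = Σ PV = 5,810.4699.
Macaulay duration = Σ(t·PV) / P = 57,643.0286 / 5,810.4699 = 9.92055 half-year periods.
In years: 9.92055 / 2 = 4.96027 years.

4.960 years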